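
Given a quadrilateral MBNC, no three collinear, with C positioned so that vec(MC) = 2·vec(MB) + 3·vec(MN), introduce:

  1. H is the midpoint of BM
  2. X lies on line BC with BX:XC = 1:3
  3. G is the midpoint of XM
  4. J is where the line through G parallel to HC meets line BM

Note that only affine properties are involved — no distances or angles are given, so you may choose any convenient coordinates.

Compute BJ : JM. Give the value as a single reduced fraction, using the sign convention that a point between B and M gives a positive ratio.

Work in coordinates with M = (0, 0), B = (1, 0), N = (0, 1), C = (2, 3).
1. H is the midpoint of BM ⇒ H = (1/2, 0)
2. X lies on line BC with BX:XC = 1:3 ⇒ X = (5/4, 3/4)
3. G is the midpoint of XM ⇒ G = (5/8, 3/8)
4. J is where the line through G parallel to HC meets line BM ⇒ J = (7/16, 0)
J = B + t·(M−B) with t = 9/16, so BJ:JM = t:(1−t) = 9/16:7/16

BJ:JM = 9/7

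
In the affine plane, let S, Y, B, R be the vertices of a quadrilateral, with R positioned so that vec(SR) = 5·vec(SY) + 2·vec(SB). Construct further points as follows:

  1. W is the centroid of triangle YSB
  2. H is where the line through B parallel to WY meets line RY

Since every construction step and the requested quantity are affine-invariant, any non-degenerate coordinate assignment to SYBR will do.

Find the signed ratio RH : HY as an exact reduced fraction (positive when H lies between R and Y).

RH:HY = 7

Choose coordinates S = (0, 0), Y = (1, 0), B = (0, 1), R = (5, 2).
1. W is the centroid of triangle YSB ⇒ W = (1/3, 1/3)
2. H is where the line through B parallel to WY meets line RY ⇒ H = (3/2, 1/4)
H = R + t·(Y−R) with t = 7/8, so RH:HY = t:(1−t) = 7/8:1/8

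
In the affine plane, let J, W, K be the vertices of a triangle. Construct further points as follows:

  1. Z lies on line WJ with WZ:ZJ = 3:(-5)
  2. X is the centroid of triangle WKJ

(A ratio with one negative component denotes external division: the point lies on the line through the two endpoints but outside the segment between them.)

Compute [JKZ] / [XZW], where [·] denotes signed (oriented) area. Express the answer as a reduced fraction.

[JKZ]:[XZW] = 5

Work in coordinates with J = (0, 0), W = (1, 0), K = (0, 1).
1. Z lies on line WJ with WZ:ZJ = 3:(-5) ⇒ Z = (5/2, 0)
2. X is the centroid of triangle WKJ ⇒ X = (1/3, 1/3)
2·[JKZ] = -5/2, 2·[XZW] = -1/2
[JKZ]:[XZW] = -5/2:-1/2 = 5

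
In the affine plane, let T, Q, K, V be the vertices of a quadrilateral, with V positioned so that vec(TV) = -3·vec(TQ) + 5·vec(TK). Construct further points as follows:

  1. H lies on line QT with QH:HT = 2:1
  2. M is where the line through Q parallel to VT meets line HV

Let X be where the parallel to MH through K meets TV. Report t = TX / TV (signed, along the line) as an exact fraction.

Choose coordinates T = (0, 0), Q = (1, 0), K = (0, 1), V = (-3, 5).
1. H lies on line QT with QH:HT = 2:1 ⇒ H = (1/3, 0)
2. M is where the line through Q parallel to VT meets line HV ⇒ M = (7, -10)
through K parallel to MH: direction (-20/3, 10); meets TV at X = (-6, 10)
X = T + t·(V−T) with t = 2

t = 2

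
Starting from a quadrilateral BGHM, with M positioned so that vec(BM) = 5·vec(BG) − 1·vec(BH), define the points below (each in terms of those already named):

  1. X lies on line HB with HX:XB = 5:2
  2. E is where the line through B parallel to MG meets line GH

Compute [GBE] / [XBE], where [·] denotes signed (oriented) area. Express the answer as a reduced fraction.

Set B = (0, 0), G = (1, 0), H = (0, 1), M = (5, -1); any affine frame gives the same invariant.
1. X lies on line HB with HX:XB = 5:2 ⇒ X = (0, 2/7)
2. E is where the line through B parallel to MG meets line GH ⇒ E = (4/3, -1/3)
2·[GBE] = 1/3, 2·[XBE] = 8/21
[GBE]:[XBE] = 1/3:8/21 = 7/8

[GBE]:[XBE] = 7/8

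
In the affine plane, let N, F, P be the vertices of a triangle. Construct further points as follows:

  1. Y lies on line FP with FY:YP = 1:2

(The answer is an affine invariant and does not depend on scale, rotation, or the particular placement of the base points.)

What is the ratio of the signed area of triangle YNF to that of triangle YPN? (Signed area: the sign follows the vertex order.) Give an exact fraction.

[YNF]:[YPN] = 1/2

Set N = (0, 0), F = (1, 0), P = (0, 1); any affine frame gives the same invariant.
1. Y lies on line FP with FY:YP = 1:2 ⇒ Y = (2/3, 1/3)
2·[YNF] = 1/3, 2·[YPN] = 2/3
[YNF]:[YPN] = 1/3:2/3 = 1/2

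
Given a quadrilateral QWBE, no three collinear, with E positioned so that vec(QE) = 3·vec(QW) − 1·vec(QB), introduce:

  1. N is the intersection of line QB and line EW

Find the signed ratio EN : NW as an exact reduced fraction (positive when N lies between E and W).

Assign Q = (0, 0), W = (1, 0), B = (0, 1), E = (3, -1) — the answer is frame-independent, so this choice is without loss of generality.
1. N is the intersection of line QB and line EW ⇒ N = (0, 1/2)
N = E + t·(W−E) with t = 3/2, so EN:NW = t:(1−t) = 3/2:-1/2

EN:NW = -3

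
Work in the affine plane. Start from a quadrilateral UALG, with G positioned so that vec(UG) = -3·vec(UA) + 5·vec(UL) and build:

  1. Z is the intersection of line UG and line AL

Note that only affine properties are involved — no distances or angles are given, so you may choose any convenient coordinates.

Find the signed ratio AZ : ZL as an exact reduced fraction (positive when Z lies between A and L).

Assign U = (0, 0), A = (1, 0), L = (0, 1), G = (-3, 5) — the answer is frame-independent, so this choice is without loss of generality.
1. Z is the intersection of line UG and line AL ⇒ Z = (-3/2, 5/2)
Z = A + t·(L−A) with t = 5/2, so AZ:ZL = t:(1−t) = 5/2:-3/2

AZ:ZL = -5/3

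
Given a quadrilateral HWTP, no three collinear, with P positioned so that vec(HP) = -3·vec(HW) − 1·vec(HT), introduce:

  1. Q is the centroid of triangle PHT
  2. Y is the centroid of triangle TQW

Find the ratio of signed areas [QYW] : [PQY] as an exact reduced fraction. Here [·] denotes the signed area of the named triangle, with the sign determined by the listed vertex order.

[QYW]:[PQY] = 2

Work in coordinates with H = (0, 0), W = (1, 0), T = (0, 1), P = (-3, -1).
1. Q is the centroid of triangle PHT ⇒ Q = (-1, 0)
2. Y is the centroid of triangle TQW ⇒ Y = (0, 1/3)
2·[QYW] = -2/3, 2·[PQY] = -1/3
[QYW]:[PQY] = -2/3:-1/3 = 2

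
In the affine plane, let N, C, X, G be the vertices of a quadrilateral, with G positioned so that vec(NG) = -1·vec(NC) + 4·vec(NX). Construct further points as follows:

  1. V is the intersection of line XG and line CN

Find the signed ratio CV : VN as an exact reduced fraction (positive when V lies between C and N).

CV:VN = 2

Choose coordinates N = (0, 0), C = (1, 0), X = (0, 1), G = (-1, 4).
1. V is the intersection of line XG and line CN ⇒ V = (1/3, 0)
V = C + t·(N−C) with t = 2/3, so CV:VN = t:(1−t) = 2/3:1/3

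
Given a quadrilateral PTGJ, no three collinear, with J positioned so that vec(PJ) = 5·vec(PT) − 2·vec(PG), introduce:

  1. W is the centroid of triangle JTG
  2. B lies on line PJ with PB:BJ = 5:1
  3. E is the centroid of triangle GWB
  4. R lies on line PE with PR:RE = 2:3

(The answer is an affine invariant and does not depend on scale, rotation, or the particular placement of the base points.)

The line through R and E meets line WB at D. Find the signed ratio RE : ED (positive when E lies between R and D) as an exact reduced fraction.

Assign P = (0, 0), T = (1, 0), G = (0, 1), J = (5, -2) — the answer is frame-independent, so this choice is without loss of generality.
1. W is the centroid of triangle JTG ⇒ W = (2, -1/3)
2. B lies on line PJ with PB:BJ = 5:1 ⇒ B = (25/6, -5/3)
3. E is the centroid of triangle GWB ⇒ E = (37/18, -1/3)
4. R lies on line PE with PR:RE = 2:3 ⇒ R = (37/45, -2/15)
line RE meets WB at D = (1295/654, -35/109)
E = R + t·(D−R) with t = 327/307, so RE:ED = 327/307:-20/307

RE:ED = -327/20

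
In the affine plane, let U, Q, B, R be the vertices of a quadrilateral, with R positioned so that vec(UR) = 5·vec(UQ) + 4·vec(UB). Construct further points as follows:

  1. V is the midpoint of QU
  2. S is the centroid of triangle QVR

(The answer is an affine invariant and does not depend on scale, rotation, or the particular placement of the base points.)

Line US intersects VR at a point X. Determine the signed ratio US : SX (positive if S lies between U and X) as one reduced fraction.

US:SX = -4

Choose coordinates U = (0, 0), Q = (1, 0), B = (0, 1), R = (5, 4).
1. V is the midpoint of QU ⇒ V = (1/2, 0)
2. S is the centroid of triangle QVR ⇒ S = (13/6, 4/3)
line US meets VR at X = (13/8, 1)
S = U + t·(X−U) with t = 4/3, so US:SX = 4/3:-1/3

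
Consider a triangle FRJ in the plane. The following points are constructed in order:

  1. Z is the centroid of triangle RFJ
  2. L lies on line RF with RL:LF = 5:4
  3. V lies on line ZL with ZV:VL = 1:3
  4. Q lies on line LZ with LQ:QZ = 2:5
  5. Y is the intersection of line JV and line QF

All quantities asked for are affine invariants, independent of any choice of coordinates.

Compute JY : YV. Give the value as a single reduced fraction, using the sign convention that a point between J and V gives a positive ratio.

JY:YV = -6

Choose coordinates F = (0, 0), R = (1, 0), J = (0, 1).
1. Z is the centroid of triangle RFJ ⇒ Z = (1/3, 1/3)
2. L lies on line RF with RL:LF = 5:4 ⇒ L = (4/9, 0)
3. V lies on line ZL with ZV:VL = 1:3 ⇒ V = (13/36, 1/4)
4. Q lies on line LZ with LQ:QZ = 2:5 ⇒ Q = (26/63, 2/21)
5. Y is the intersection of line JV and line QF ⇒ Y = (13/30, 1/10)
Y = J + t·(V−J) with t = 6/5, so JY:YV = t:(1−t) = 6/5:-1/5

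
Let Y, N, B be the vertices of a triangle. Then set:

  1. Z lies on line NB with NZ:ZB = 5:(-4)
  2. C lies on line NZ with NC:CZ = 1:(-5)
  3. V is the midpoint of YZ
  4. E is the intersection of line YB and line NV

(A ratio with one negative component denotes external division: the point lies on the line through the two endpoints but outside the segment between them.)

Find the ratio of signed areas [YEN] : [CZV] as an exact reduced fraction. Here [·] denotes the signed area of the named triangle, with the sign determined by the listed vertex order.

Choose coordinates Y = (0, 0), N = (1, 0), B = (0, 1).
1. Z lies on line NB with NZ:ZB = 5:(-4) ⇒ Z = (-4, 5)
2. C lies on line NZ with NC:CZ = 1:(-5) ⇒ C = (9/4, -5/4)
3. V is the midpoint of YZ ⇒ V = (-2, 5/2)
4. E is the intersection of line YB and line NV ⇒ E = (0, 5/6)
2·[YEN] = -5/6, 2·[CZV] = 25/8
[YEN]:[CZV] = -5/6:25/8 = -4/15

[YEN]:[CZV] = -4/15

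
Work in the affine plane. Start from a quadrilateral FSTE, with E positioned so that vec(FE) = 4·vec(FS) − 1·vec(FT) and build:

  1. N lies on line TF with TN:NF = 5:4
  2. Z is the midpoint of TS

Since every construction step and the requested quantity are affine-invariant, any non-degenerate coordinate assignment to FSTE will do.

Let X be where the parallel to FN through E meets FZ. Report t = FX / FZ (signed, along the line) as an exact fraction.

t = 8

Set F = (0, 0), S = (1, 0), T = (0, 1), E = (4, -1); any affine frame gives the same invariant.
1. N lies on line TF with TN:NF = 5:4 ⇒ N = (0, 4/9)
2. Z is the midpoint of TS ⇒ Z = (1/2, 1/2)
through E parallel to FN: direction (0, 4/9); meets FZ at X = (4, 4)
X = F + t·(Z−F) with t = 8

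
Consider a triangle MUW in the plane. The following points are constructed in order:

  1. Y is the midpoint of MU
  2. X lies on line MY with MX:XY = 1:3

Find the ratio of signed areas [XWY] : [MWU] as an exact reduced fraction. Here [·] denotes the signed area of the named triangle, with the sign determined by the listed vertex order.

Assign M = (0, 0), U = (1, 0), W = (0, 1) — the answer is frame-independent, so this choice is without loss of generality.
1. Y is the midpoint of MU ⇒ Y = (1/2, 0)
2. X lies on line MY with MX:XY = 1:3 ⇒ X = (1/8, 0)
2·[XWY] = -3/8, 2·[MWU] = -1
[XWY]:[MWU] = -3/8:-1 = 3/8

[XWY]:[MWU] = 3/8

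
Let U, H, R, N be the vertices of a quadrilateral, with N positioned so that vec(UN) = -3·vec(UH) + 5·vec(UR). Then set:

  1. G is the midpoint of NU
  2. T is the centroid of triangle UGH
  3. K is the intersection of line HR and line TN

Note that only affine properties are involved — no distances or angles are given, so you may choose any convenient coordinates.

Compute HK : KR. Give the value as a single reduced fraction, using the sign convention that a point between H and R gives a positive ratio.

Assign U = (0, 0), H = (1, 0), R = (0, 1), N = (-3, 5) — the answer is frame-independent, so this choice is without loss of generality.
1. G is the midpoint of NU ⇒ G = (-3/2, 5/2)
2. T is the centroid of triangle UGH ⇒ T = (-1/6, 5/6)
3. K is the intersection of line HR and line TN ⇒ K = (-7/8, 15/8)
K = H + t·(R−H) with t = 15/8, so HK:KR = t:(1−t) = 15/8:-7/8

HK:KR = -15/7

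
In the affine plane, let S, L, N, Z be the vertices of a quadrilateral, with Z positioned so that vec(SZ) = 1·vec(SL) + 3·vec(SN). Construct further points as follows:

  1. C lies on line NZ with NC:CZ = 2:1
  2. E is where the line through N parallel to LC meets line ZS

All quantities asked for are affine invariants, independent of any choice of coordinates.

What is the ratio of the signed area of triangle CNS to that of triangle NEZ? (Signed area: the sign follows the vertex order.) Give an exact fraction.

[CNS]:[NEZ] = 20/27

Choose coordinates S = (0, 0), L = (1, 0), N = (0, 1), Z = (1, 3).
1. C lies on line NZ with NC:CZ = 2:1 ⇒ C = (2/3, 7/3)
2. E is where the line through N parallel to LC meets line ZS ⇒ E = (1/10, 3/10)
2·[CNS] = 2/3, 2·[NEZ] = 9/10
[CNS]:[NEZ] = 2/3:9/10 = 20/27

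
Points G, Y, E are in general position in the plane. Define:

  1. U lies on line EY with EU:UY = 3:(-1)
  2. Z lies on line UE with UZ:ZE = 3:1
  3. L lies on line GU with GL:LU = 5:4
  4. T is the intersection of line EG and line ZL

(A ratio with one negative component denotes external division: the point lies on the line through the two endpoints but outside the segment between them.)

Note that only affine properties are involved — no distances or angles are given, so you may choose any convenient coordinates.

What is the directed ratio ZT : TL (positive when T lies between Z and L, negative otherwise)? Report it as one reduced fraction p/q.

Set G = (0, 0), Y = (1, 0), E = (0, 1); any affine frame gives the same invariant.
1. U lies on line EY with EU:UY = 3:(-1) ⇒ U = (3/2, -1/2)
2. Z lies on line UE with UZ:ZE = 3:1 ⇒ Z = (3/8, 5/8)
3. L lies on line GU with GL:LU = 5:4 ⇒ L = (5/6, -5/18)
4. T is the intersection of line EG and line ZL ⇒ T = (0, 15/11)
T = Z + t·(L−Z) with t = -9/11, so ZT:TL = t:(1−t) = -9/11:20/11

ZT:TL = -9/20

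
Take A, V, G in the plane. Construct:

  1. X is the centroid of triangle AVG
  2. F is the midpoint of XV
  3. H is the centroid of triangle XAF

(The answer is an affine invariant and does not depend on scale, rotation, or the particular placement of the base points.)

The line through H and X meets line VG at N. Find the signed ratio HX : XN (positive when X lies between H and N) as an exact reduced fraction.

HX:XN = 1/2

Choose coordinates A = (0, 0), V = (1, 0), G = (0, 1).
1. X is the centroid of triangle AVG ⇒ X = (1/3, 1/3)
2. F is the midpoint of XV ⇒ F = (2/3, 1/6)
3. H is the centroid of triangle XAF ⇒ H = (1/3, 1/6)
line HX meets VG at N = (1/3, 2/3)
X = H + t·(N−H) with t = 1/3, so HX:XN = 1/3:2/3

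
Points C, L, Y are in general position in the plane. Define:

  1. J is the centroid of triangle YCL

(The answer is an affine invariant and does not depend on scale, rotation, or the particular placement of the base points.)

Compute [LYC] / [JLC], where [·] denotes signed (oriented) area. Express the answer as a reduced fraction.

[LYC]:[JLC] = -3

Set C = (0, 0), L = (1, 0), Y = (0, 1); any affine frame gives the same invariant.
1. J is the centroid of triangle YCL ⇒ J = (1/3, 1/3)
2·[LYC] = 1, 2·[JLC] = -1/3
[LYC]:[JLC] = 1:-1/3 = -3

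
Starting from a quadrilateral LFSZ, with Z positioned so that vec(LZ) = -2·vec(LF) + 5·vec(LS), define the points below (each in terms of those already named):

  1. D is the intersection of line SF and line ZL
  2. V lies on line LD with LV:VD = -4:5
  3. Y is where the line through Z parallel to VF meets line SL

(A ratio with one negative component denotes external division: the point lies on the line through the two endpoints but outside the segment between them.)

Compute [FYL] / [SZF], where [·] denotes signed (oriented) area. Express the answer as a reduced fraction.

[FYL]:[SZF] = 3/2

Set L = (0, 0), F = (1, 0), S = (0, 1), Z = (-2, 5); any affine frame gives the same invariant.
1. D is the intersection of line SF and line ZL ⇒ D = (-2/3, 5/3)
2. V lies on line LD with LV:VD = -4:5 ⇒ V = (8/3, -20/3)
3. Y is where the line through Z parallel to VF meets line SL ⇒ Y = (0, -3)
2·[FYL] = -3, 2·[SZF] = -2
[FYL]:[SZF] = -3:-2 = 3/2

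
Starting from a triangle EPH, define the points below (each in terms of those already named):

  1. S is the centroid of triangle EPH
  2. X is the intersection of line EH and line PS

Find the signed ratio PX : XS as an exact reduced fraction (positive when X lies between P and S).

PX:XS = -3

Work in coordinates with E = (0, 0), P = (1, 0), H = (0, 1).
1. S is the centroid of triangle EPH ⇒ S = (1/3, 1/3)
2. X is the intersection of line EH and line PS ⇒ X = (0, 1/2)
X = P + t·(S−P) with t = 3/2, so PX:XS = t:(1−t) = 3/2:-1/2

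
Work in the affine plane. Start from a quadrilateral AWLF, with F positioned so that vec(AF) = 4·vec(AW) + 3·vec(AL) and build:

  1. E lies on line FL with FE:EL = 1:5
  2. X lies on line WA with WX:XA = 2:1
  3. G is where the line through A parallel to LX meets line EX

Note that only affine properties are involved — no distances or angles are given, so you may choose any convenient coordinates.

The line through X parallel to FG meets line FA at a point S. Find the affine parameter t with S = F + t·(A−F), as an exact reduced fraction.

t = 7/120

Choose coordinates A = (0, 0), W = (1, 0), L = (0, 1), F = (4, 3).
1. E lies on line FL with FE:EL = 1:5 ⇒ E = (10/3, 8/3)
2. X lies on line WA with WX:XA = 2:1 ⇒ X = (1/3, 0)
3. G is where the line through A parallel to LX meets line EX ⇒ G = (8/105, -8/35)
through X parallel to FG: direction (-412/105, -113/35); meets FA at S = (113/30, 113/40)
S = F + t·(A−F) with t = 7/120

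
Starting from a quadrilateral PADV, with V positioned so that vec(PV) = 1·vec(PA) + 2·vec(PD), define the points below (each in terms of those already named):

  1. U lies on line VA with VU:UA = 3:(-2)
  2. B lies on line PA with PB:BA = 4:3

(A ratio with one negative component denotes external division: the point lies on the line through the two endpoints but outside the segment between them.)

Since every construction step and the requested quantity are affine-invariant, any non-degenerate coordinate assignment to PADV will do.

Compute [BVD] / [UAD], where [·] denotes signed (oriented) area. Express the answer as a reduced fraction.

Assign P = (0, 0), A = (1, 0), D = (0, 1), V = (1, 2) — the answer is frame-independent, so this choice is without loss of generality.
1. U lies on line VA with VU:UA = 3:(-2) ⇒ U = (1, -4)
2. B lies on line PA with PB:BA = 4:3 ⇒ B = (4/7, 0)
2·[BVD] = 11/7, 2·[UAD] = 4
[BVD]:[UAD] = 11/7:4 = 11/28

[BVD]:[UAD] = 11/28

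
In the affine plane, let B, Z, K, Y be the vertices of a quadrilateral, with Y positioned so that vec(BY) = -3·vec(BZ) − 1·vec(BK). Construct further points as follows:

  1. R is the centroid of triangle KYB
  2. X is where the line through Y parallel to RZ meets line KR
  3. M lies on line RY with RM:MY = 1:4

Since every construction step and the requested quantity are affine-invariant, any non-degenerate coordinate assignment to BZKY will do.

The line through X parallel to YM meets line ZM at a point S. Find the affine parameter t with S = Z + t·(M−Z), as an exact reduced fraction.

t = 1/2

Set B = (0, 0), Z = (1, 0), K = (0, 1), Y = (-3, -1); any affine frame gives the same invariant.
1. R is the centroid of triangle KYB ⇒ R = (-1, 0)
2. X is where the line through Y parallel to RZ meets line KR ⇒ X = (-2, -1)
3. M lies on line RY with RM:MY = 1:4 ⇒ M = (-7/5, -1/5)
through X parallel to YM: direction (8/5, 4/5); meets ZM at S = (-1/5, -1/10)
S = Z + t·(M−Z) with t = 1/2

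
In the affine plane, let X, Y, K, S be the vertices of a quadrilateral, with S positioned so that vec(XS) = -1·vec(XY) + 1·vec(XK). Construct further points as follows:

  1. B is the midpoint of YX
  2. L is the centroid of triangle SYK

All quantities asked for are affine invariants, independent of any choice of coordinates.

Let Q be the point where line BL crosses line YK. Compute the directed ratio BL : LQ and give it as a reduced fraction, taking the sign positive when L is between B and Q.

BL:LQ = 1/2

Choose coordinates X = (0, 0), Y = (1, 0), K = (0, 1), S = (-1, 1).
1. B is the midpoint of YX ⇒ B = (1/2, 0)
2. L is the centroid of triangle SYK ⇒ L = (0, 2/3)
line BL meets YK at Q = (-1, 2)
L = B + t·(Q−B) with t = 1/3, so BL:LQ = 1/3:2/3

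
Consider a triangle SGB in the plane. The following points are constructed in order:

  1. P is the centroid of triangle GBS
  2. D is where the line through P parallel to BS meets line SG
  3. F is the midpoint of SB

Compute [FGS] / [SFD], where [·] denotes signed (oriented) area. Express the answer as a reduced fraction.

Assign S = (0, 0), G = (1, 0), B = (0, 1) — the answer is frame-independent, so this choice is without loss of generality.
1. P is the centroid of triangle GBS ⇒ P = (1/3, 1/3)
2. D is where the line through P parallel to BS meets line SG ⇒ D = (1/3, 0)
3. F is the midpoint of SB ⇒ F = (0, 1/2)
2·[FGS] = -1/2, 2·[SFD] = -1/6
[FGS]:[SFD] = -1/2:-1/6 = 3

[FGS]:[SFD] = 3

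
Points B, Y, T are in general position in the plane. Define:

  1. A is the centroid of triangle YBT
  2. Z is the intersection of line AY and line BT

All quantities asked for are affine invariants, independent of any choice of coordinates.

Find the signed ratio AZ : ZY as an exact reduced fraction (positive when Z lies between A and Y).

AZ:ZY = -1/3

Set B = (0, 0), Y = (1, 0), T = (0, 1); any affine frame gives the same invariant.
1. A is the centroid of triangle YBT ⇒ A = (1/3, 1/3)
2. Z is the intersection of line AY and line BT ⇒ Z = (0, 1/2)
Z = A + t·(Y−A) with t = -1/2, so AZ:ZY = t:(1−t) = -1/2:3/2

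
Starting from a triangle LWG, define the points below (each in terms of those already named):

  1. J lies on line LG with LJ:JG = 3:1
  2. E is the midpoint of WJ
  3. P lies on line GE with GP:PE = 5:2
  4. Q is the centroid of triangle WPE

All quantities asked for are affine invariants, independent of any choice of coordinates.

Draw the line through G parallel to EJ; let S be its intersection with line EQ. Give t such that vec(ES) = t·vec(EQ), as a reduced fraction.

Set L = (0, 0), W = (1, 0), G = (0, 1); any affine frame gives the same invariant.
1. J lies on line LG with LJ:JG = 3:1 ⇒ J = (0, 3/4)
2. E is the midpoint of WJ ⇒ E = (1/2, 3/8)
3. P lies on line GE with GP:PE = 5:2 ⇒ P = (5/14, 31/56)
4. Q is the centroid of triangle WPE ⇒ Q = (13/21, 13/42)
through G parallel to EJ: direction (-1/2, 3/8); meets EQ at S = (7/4, -5/16)
S = E + t·(Q−E) with t = 21/2

t = 21/2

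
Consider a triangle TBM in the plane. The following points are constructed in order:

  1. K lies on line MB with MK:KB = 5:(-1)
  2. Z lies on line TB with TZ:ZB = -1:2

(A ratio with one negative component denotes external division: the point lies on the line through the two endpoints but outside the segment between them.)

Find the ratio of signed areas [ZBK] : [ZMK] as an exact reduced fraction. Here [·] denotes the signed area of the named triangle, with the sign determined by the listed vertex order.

Assign T = (0, 0), B = (1, 0), M = (0, 1) — the answer is frame-independent, so this choice is without loss of generality.
1. K lies on line MB with MK:KB = 5:(-1) ⇒ K = (5/4, -1/4)
2. Z lies on line TB with TZ:ZB = -1:2 ⇒ Z = (-1, 0)
2·[ZBK] = -1/2, 2·[ZMK] = -5/2
[ZBK]:[ZMK] = -1/2:-5/2 = 1/5

[ZBK]:[ZMK] = 1/5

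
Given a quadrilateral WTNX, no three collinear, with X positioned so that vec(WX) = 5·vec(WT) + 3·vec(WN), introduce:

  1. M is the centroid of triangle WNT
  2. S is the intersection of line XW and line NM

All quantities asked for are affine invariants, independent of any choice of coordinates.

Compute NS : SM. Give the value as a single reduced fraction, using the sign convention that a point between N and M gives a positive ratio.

Work in coordinates with W = (0, 0), T = (1, 0), N = (0, 1), X = (5, 3).
1. M is the centroid of triangle WNT ⇒ M = (1/3, 1/3)
2. S is the intersection of line XW and line NM ⇒ S = (5/13, 3/13)
S = N + t·(M−N) with t = 15/13, so NS:SM = t:(1−t) = 15/13:-2/13

NS:SM = -15/2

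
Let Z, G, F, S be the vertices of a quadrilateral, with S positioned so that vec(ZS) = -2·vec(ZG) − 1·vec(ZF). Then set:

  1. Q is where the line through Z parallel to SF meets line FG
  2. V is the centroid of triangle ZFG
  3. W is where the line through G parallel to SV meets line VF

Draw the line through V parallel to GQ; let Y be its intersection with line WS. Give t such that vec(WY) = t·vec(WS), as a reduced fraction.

t = -5/61

Choose coordinates Z = (0, 0), G = (1, 0), F = (0, 1), S = (-2, -1).
1. Q is where the line through Z parallel to SF meets line FG ⇒ Q = (1/2, 1/2)
2. V is the centroid of triangle ZFG ⇒ V = (1/3, 1/3)
3. W is where the line through G parallel to SV meets line VF ⇒ W = (11/18, -2/9)
through V parallel to GQ: direction (-1/2, 1/2); meets WS at Y = (151/183, -29/183)
Y = W + t·(S−W) with t = -5/61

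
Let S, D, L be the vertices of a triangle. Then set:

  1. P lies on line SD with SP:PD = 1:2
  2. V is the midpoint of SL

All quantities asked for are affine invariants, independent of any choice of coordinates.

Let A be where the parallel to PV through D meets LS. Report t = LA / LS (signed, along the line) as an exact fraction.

Work in coordinates with S = (0, 0), D = (1, 0), L = (0, 1).
1. P lies on line SD with SP:PD = 1:2 ⇒ P = (1/3, 0)
2. V is the midpoint of SL ⇒ V = (0, 1/2)
through D parallel to PV: direction (-1/3, 1/2); meets LS at A = (0, 3/2)
A = L + t·(S−L) with t = -1/2

t = -1/2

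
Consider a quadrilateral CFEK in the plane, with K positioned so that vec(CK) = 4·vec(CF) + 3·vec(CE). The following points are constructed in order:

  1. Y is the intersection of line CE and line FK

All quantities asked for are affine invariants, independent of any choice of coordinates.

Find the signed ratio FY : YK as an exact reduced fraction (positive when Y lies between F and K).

Choose coordinates C = (0, 0), F = (1, 0), E = (0, 1), K = (4, 3).
1. Y is the intersection of line CE and line FK ⇒ Y = (0, -1)
Y = F + t·(K−F) with t = -1/3, so FY:YK = t:(1−t) = -1/3:4/3

FY:YK = -1/4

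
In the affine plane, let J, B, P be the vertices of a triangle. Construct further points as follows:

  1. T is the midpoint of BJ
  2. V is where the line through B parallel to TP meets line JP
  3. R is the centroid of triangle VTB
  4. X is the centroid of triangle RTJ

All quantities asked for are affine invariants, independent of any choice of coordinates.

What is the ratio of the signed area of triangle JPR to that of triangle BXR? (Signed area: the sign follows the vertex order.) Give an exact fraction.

[JPR]:[BXR] = 3/2

Work in coordinates with J = (0, 0), B = (1, 0), P = (0, 1).
1. T is the midpoint of BJ ⇒ T = (1/2, 0)
2. V is where the line through B parallel to TP meets line JP ⇒ V = (0, 2)
3. R is the centroid of triangle VTB ⇒ R = (1/2, 2/3)
4. X is the centroid of triangle RTJ ⇒ X = (1/3, 2/9)
2·[JPR] = -1/2, 2·[BXR] = -1/3
[JPR]:[BXR] = -1/2:-1/3 = 3/2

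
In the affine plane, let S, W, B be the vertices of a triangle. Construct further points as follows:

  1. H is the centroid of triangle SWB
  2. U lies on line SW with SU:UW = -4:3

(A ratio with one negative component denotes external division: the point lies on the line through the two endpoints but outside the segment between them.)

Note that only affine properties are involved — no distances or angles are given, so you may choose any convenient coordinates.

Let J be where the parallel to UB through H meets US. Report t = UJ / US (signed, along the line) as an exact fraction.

t = 7/12

Set S = (0, 0), W = (1, 0), B = (0, 1); any affine frame gives the same invariant.
1. H is the centroid of triangle SWB ⇒ H = (1/3, 1/3)
2. U lies on line SW with SU:UW = -4:3 ⇒ U = (4, 0)
through H parallel to UB: direction (-4, 1); meets US at J = (5/3, 0)
J = U + t·(S−U) with t = 7/12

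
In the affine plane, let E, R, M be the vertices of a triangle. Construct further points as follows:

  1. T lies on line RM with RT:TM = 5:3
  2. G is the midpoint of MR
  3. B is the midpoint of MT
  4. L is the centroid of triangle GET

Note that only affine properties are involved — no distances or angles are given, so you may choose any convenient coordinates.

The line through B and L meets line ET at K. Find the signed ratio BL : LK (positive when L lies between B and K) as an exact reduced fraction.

Choose coordinates E = (0, 0), R = (1, 0), M = (0, 1).
1. T lies on line RM with RT:TM = 5:3 ⇒ T = (3/8, 5/8)
2. G is the midpoint of MR ⇒ G = (1/2, 1/2)
3. B is the midpoint of MT ⇒ B = (3/16, 13/16)
4. L is the centroid of triangle GET ⇒ L = (7/24, 3/8)
line BL meets ET at K = (3/11, 5/11)
L = B + t·(K−B) with t = 11/9, so BL:LK = 11/9:-2/9

BL:LK = -11/2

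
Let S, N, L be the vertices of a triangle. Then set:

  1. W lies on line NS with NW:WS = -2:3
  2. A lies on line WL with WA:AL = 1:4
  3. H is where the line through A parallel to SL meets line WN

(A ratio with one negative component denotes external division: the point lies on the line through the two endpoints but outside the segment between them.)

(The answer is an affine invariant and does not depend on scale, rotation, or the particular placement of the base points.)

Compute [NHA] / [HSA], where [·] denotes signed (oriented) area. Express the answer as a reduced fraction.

Work in coordinates with S = (0, 0), N = (1, 0), L = (0, 1).
1. W lies on line NS with NW:WS = -2:3 ⇒ W = (3, 0)
2. A lies on line WL with WA:AL = 1:4 ⇒ A = (12/5, 1/5)
3. H is where the line through A parallel to SL meets line WN ⇒ H = (12/5, 0)
2·[NHA] = 7/25, 2·[HSA] = -12/25
[NHA]:[HSA] = 7/25:-12/25 = -7/12

[NHA]:[HSA] = -7/12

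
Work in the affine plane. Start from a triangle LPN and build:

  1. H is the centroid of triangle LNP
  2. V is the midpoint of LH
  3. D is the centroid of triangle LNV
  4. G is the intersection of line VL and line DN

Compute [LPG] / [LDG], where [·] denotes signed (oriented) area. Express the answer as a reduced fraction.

Work in coordinates with L = (0, 0), P = (1, 0), N = (0, 1).
1. H is the centroid of triangle LNP ⇒ H = (1/3, 1/3)
2. V is the midpoint of LH ⇒ V = (1/6, 1/6)
3. D is the centroid of triangle LNV ⇒ D = (1/18, 7/18)
4. G is the intersection of line VL and line DN ⇒ G = (1/12, 1/12)
2·[LPG] = 1/12, 2·[LDG] = -1/36
[LPG]:[LDG] = 1/12:-1/36 = -3

[LPG]:[LDG] = -3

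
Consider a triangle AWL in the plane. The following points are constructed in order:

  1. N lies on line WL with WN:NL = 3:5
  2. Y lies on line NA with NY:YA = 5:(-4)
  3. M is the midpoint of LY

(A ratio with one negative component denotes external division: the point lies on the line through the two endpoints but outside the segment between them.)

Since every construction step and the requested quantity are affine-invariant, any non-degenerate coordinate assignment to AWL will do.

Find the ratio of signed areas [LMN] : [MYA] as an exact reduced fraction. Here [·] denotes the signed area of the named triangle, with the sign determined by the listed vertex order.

[LMN]:[MYA] = 5/4

Work in coordinates with A = (0, 0), W = (1, 0), L = (0, 1).
1. N lies on line WL with WN:NL = 3:5 ⇒ N = (5/8, 3/8)
2. Y lies on line NA with NY:YA = 5:(-4) ⇒ Y = (-5/2, -3/2)
3. M is the midpoint of LY ⇒ M = (-5/4, -1/4)
2·[LMN] = 25/16, 2·[MYA] = 5/4
[LMN]:[MYA] = 25/16:5/4 = 5/4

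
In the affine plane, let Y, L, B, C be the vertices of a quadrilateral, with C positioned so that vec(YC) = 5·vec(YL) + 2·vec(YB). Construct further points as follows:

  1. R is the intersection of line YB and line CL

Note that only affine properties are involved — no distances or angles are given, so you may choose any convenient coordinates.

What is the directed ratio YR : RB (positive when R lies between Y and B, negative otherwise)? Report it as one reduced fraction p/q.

YR:RB = -1/3

Choose coordinates Y = (0, 0), L = (1, 0), B = (0, 1), C = (5, 2).
1. R is the intersection of line YB and line CL ⇒ R = (0, -1/2)
R = Y + t·(B−Y) with t = -1/2, so YR:RB = t:(1−t) = -1/2:3/2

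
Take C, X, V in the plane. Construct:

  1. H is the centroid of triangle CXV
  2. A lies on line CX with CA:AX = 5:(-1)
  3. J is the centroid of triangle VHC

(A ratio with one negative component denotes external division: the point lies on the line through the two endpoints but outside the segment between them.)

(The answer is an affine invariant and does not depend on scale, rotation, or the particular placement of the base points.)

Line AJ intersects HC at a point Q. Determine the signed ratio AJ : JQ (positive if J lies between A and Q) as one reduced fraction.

AJ:JQ = -19/4

Set C = (0, 0), X = (1, 0), V = (0, 1); any affine frame gives the same invariant.
1. H is the centroid of triangle CXV ⇒ H = (1/3, 1/3)
2. A lies on line CX with CA:AX = 5:(-1) ⇒ A = (5/4, 0)
3. J is the centroid of triangle VHC ⇒ J = (1/9, 4/9)
line AJ meets HC at Q = (20/57, 20/57)
J = A + t·(Q−A) with t = 19/15, so AJ:JQ = 19/15:-4/15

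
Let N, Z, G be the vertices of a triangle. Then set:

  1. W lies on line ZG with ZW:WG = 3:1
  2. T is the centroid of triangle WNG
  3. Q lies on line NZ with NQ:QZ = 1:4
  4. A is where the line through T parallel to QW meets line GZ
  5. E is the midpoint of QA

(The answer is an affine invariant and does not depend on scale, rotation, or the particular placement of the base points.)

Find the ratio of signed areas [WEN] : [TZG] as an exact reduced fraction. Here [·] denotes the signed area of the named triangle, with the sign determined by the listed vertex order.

[WEN]:[TZG] = -1/160

Set N = (0, 0), Z = (1, 0), G = (0, 1); any affine frame gives the same invariant.
1. W lies on line ZG with ZW:WG = 3:1 ⇒ W = (1/4, 3/4)
2. T is the centroid of triangle WNG ⇒ T = (1/12, 7/12)
3. Q lies on line NZ with NQ:QZ = 1:4 ⇒ Q = (1/5, 0)
4. A is where the line through T parallel to QW meets line GZ ⇒ A = (5/48, 43/48)
5. E is the midpoint of QA ⇒ E = (73/480, 43/96)
2·[WEN] = -1/480, 2·[TZG] = 1/3
[WEN]:[TZG] = -1/480:1/3 = -1/160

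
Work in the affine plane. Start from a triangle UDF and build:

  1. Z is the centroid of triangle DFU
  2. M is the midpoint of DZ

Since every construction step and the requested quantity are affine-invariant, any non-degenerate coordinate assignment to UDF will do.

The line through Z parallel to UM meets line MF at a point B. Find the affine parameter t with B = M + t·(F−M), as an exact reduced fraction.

Assign U = (0, 0), D = (1, 0), F = (0, 1) — the answer is frame-independent, so this choice is without loss of generality.
1. Z is the centroid of triangle DFU ⇒ Z = (1/3, 1/3)
2. M is the midpoint of DZ ⇒ M = (2/3, 1/6)
through Z parallel to UM: direction (2/3, 1/6); meets MF at B = (1/2, 3/8)
B = M + t·(F−M) with t = 1/4

t = 1/4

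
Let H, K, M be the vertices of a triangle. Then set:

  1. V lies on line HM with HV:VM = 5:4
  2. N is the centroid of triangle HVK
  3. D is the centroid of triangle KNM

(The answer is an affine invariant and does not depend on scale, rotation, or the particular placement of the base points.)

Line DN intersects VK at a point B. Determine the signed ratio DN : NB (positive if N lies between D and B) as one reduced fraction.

DN:NB = -22/15

Set H = (0, 0), K = (1, 0), M = (0, 1); any affine frame gives the same invariant.
1. V lies on line HM with HV:VM = 5:4 ⇒ V = (0, 5/9)
2. N is the centroid of triangle HVK ⇒ N = (1/3, 5/27)
3. D is the centroid of triangle KNM ⇒ D = (4/9, 32/81)
line DN meets VK at B = (9/22, 65/198)
N = D + t·(B−D) with t = 22/7, so DN:NB = 22/7:-15/7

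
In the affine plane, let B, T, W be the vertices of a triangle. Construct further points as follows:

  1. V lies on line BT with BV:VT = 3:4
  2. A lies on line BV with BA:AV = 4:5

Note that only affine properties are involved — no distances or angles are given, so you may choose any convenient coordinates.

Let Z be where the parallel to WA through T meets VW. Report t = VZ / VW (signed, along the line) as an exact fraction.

Assign B = (0, 0), T = (1, 0), W = (0, 1) — the answer is frame-independent, so this choice is without loss of generality.
1. V lies on line BT with BV:VT = 3:4 ⇒ V = (3/7, 0)
2. A lies on line BV with BA:AV = 4:5 ⇒ A = (4/21, 0)
through T parallel to WA: direction (4/21, -1); meets VW at Z = (51/35, -12/5)
Z = V + t·(W−V) with t = -12/5

t = -12/5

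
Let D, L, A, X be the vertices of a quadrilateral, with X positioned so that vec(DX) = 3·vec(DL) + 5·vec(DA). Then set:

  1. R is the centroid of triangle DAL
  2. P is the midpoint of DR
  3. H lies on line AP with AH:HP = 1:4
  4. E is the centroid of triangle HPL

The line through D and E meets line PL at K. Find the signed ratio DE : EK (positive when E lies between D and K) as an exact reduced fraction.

Work in coordinates with D = (0, 0), L = (1, 0), A = (0, 1), X = (3, 5).
1. R is the centroid of triangle DAL ⇒ R = (1/3, 1/3)
2. P is the midpoint of DR ⇒ P = (1/6, 1/6)
3. H lies on line AP with AH:HP = 1:4 ⇒ H = (1/30, 5/6)
4. E is the centroid of triangle HPL ⇒ E = (2/5, 1/3)
line DE meets PL at K = (6/31, 5/31)
E = D + t·(K−D) with t = 31/15, so DE:EK = 31/15:-16/15

DE:EK = -31/16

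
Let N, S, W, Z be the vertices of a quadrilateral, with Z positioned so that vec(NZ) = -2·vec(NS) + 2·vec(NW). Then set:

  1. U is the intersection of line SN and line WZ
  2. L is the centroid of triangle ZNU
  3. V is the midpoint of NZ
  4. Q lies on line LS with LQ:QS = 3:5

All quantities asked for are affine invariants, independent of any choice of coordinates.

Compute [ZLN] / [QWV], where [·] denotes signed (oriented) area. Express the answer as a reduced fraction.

Set N = (0, 0), S = (1, 0), W = (0, 1), Z = (-2, 2); any affine frame gives the same invariant.
1. U is the intersection of line SN and line WZ ⇒ U = (2, 0)
2. L is the centroid of triangle ZNU ⇒ L = (0, 2/3)
3. V is the midpoint of NZ ⇒ V = (-1, 1)
4. Q lies on line LS with LQ:QS = 3:5 ⇒ Q = (3/8, 5/12)
2·[ZLN] = -4/3, 2·[QWV] = 7/12
[ZLN]:[QWV] = -4/3:7/12 = -16/7

[ZLN]:[QWV] = -16/7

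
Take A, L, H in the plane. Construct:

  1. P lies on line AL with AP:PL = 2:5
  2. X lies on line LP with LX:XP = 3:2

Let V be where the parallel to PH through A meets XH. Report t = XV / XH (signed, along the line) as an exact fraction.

t = 2

Choose coordinates A = (0, 0), L = (1, 0), H = (0, 1).
1. P lies on line AL with AP:PL = 2:5 ⇒ P = (2/7, 0)
2. X lies on line LP with LX:XP = 3:2 ⇒ X = (4/7, 0)
through A parallel to PH: direction (-2/7, 1); meets XH at V = (-4/7, 2)
V = X + t·(H−X) with t = 2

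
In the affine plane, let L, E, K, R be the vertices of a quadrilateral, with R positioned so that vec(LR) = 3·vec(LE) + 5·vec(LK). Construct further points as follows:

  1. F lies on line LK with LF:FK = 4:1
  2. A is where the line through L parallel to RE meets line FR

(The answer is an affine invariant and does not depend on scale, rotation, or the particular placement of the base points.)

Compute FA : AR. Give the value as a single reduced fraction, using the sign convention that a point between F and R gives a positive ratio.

Assign L = (0, 0), E = (1, 0), K = (0, 1), R = (3, 5) — the answer is frame-independent, so this choice is without loss of generality.
1. F lies on line LK with LF:FK = 4:1 ⇒ F = (0, 4/5)
2. A is where the line through L parallel to RE meets line FR ⇒ A = (8/11, 20/11)
A = F + t·(R−F) with t = 8/33, so FA:AR = t:(1−t) = 8/33:25/33

FA:AR = 8/25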